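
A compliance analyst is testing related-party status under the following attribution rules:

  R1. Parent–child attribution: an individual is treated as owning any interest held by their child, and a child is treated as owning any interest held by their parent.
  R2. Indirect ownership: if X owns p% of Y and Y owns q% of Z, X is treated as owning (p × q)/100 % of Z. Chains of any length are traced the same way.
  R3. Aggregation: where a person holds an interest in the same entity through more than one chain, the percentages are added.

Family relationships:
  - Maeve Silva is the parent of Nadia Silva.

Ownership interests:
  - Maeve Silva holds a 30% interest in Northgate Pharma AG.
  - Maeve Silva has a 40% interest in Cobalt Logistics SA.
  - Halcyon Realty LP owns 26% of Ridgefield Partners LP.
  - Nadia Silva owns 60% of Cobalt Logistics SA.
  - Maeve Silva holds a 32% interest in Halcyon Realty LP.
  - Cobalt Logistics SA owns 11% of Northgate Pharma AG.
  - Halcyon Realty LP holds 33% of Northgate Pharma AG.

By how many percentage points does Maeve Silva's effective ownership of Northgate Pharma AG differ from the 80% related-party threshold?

By parent–child attribution (R1), Maeve Silva is treated as also owning Nadia Silva's interest in Cobalt Logistics SA, giving 40% + 60% = 100%.
Chain via Halcyon Realty LP (R2): 32% × 33% = 10.56% of Northgate Pharma AG.
Chain via Cobalt Logistics SA (R2): 100% × 11% = 11% of Northgate Pharma AG.
Direct interest in Northgate Pharma AG: 30%.
Aggregating (R3): 10.56% + 11% + 30% = 51.56%.
51.56% falls short of the 80% threshold by 28.44 percentage points.

28.44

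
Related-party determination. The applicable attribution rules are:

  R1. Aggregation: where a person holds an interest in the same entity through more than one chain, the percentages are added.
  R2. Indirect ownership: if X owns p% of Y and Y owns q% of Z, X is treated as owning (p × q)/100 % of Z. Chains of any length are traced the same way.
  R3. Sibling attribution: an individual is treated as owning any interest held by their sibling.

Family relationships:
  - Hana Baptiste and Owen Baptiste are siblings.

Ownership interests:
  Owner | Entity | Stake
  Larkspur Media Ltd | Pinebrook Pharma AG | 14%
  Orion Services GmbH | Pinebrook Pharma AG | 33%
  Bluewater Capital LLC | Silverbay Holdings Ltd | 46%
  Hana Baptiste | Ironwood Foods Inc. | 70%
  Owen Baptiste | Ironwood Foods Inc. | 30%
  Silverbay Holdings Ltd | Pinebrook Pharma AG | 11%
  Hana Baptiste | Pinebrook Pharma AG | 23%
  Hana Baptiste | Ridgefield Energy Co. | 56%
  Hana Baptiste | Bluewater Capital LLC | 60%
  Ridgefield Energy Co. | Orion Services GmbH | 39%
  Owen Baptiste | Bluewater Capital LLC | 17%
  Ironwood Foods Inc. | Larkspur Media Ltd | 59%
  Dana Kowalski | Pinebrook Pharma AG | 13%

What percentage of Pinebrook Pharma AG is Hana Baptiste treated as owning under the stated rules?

By sibling attribution (R3), Hana Baptiste is treated as also owning Owen Baptiste's interest in Bluewater Capital LLC, giving 60% + 17% = 77%.
By sibling attribution (R3), Hana Baptiste is treated as also owning Owen Baptiste's interest in Ironwood Foods Inc, giving 70% + 30% = 100%.
Chain via Bluewater Capital LLC → Silverbay Holdings Ltd (R2): 77% × 46% × 11% = 3.8962% of Pinebrook Pharma AG.
Chain via Ironwood Foods Inc. → Larkspur Media Ltd (R2): 100% × 59% × 14% = 8.26% of Pinebrook Pharma AG.
Chain via Ridgefield Energy Co. → Orion Services GmbH (R2): 56% × 39% × 33% = 7.2072% of Pinebrook Pharma AG.
Direct interest in Pinebrook Pharma AG: 23%.
Aggregating (R1): 3.8962% + 8.26% + 7.2072% + 23% = 42.3634%.

42.3634%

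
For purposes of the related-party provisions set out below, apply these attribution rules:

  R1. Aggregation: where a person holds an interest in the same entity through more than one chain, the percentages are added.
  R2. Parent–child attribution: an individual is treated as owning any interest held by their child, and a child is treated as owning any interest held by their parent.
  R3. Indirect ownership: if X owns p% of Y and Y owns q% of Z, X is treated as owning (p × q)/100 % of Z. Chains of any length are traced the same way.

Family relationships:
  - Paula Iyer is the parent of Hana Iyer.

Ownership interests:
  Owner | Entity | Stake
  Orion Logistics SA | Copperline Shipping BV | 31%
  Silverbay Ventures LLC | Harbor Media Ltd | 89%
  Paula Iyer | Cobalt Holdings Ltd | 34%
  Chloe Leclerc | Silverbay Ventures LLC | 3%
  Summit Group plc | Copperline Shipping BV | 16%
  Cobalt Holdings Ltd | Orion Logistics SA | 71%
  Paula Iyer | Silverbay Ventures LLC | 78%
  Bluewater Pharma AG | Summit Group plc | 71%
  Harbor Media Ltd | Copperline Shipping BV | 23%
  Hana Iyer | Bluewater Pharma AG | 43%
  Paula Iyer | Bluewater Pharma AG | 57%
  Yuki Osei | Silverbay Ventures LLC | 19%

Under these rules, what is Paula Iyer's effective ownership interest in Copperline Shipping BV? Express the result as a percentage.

By parent–child attribution (R2), Paula Iyer is treated as also owning Hana Iyer's interest in Bluewater Pharma AG, giving 57% + 43% = 100%.
Chain via Silverbay Ventures LLC → Harbor Media Ltd (R3): 78% × 89% × 23% = 15.9666% of Copperline Shipping BV.
Chain via Cobalt Holdings Ltd → Orion Logistics SA (R3): 34% × 71% × 31% = 7.4834% of Copperline Shipping BV.
Chain via Bluewater Pharma AG → Summit Group plc (R3): 100% × 71% × 16% = 11.36% of Copperline Shipping BV.
Aggregating (R1): 15.9666% + 7.4834% + 11.36% = 34.81%.

34.81%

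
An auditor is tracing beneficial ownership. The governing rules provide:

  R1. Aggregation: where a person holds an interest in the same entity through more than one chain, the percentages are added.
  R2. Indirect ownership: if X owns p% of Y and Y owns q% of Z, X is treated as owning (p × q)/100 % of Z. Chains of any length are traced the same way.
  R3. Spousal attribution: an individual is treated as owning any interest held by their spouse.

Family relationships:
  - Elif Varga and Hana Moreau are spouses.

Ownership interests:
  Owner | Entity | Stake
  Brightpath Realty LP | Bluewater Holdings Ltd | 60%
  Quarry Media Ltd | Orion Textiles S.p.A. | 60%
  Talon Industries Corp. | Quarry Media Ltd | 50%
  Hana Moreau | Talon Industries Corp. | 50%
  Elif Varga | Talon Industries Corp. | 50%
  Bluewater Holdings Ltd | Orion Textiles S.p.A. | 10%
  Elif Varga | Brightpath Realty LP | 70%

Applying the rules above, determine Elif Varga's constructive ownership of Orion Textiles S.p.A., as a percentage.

By spousal attribution (R3), Elif Varga is treated as also owning Hana Moreau's interest in Talon Industries Corp, giving 50% + 50% = 100%.
Chain via Brightpath Realty LP → Bluewater Holdings Ltd (R2): 70% × 60% × 10% = 4.2% of Orion Textiles S.p.A.
Chain via Talon Industries Corp. → Quarry Media Ltd (R2): 100% × 50% × 60% = 30% of Orion Textiles S.p.A.
Aggregating (R1): 4.2% + 30% = 34.2%.

34.2%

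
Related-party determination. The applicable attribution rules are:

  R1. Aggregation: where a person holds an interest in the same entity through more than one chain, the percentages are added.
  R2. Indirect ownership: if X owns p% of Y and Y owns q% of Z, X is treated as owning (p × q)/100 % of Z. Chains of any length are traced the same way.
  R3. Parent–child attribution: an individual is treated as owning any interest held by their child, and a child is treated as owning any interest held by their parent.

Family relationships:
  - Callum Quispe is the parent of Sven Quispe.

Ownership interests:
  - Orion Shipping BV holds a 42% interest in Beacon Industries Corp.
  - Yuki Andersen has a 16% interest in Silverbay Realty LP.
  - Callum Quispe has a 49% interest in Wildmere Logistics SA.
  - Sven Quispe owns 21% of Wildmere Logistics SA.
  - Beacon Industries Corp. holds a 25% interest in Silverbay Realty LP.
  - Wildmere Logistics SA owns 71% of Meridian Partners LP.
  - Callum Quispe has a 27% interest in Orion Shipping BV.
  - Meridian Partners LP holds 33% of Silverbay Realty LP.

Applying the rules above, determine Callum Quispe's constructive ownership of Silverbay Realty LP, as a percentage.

By parent–child attribution (R3), Callum Quispe is treated as also owning Sven Quispe's interest in Wildmere Logistics SA, giving 49% + 21% = 70%.
Chain via Wildmere Logistics SA → Meridian Partners LP (R2): 70% × 71% × 33% = 16.401% of Silverbay Realty LP.
Chain via Orion Shipping BV → Beacon Industries Corp. (R2): 27% × 42% × 25% = 2.835% of Silverbay Realty LP.
Aggregating (R1): 16.401% + 2.835% = 19.236%.

19.236%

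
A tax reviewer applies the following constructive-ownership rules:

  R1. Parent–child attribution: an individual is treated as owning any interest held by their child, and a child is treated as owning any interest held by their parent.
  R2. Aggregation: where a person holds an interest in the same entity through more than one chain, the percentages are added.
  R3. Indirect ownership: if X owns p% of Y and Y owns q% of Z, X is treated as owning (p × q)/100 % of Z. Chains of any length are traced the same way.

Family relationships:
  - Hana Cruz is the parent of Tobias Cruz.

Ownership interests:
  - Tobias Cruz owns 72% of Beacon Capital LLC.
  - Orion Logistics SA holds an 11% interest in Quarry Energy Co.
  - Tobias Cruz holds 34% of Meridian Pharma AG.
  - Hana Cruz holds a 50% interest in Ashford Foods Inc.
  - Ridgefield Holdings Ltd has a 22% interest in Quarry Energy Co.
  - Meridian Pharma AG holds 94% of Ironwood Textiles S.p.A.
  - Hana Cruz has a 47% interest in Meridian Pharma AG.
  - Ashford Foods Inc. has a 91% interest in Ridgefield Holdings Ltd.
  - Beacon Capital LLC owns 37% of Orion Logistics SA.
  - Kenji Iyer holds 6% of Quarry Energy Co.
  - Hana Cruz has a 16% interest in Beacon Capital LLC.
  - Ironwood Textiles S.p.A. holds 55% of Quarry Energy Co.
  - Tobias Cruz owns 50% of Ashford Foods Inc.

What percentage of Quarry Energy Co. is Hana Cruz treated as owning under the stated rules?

By parent–child attribution (R1), Hana Cruz is treated as also owning Tobias Cruz's interest in Meridian Pharma AG, giving 47% + 34% = 81%.
By parent–child attribution (R1), Hana Cruz is treated as also owning Tobias Cruz's interest in Ashford Foods Inc, giving 50% + 50% = 100%.
By parent–child attribution (R1), Hana Cruz is treated as also owning Tobias Cruz's interest in Beacon Capital LLC, giving 16% + 72% = 88%.
Chain via Meridian Pharma AG → Ironwood Textiles S.p.A. (R3): 81% × 94% × 55% = 41.877% of Quarry Energy Co.
Chain via Ashford Foods Inc. → Ridgefield Holdings Ltd (R3): 100% × 91% × 22% = 20.02% of Quarry Energy Co.
Chain via Beacon Capital LLC → Orion Logistics SA (R3): 88% × 37% × 11% = 3.5816% of Quarry Energy Co.
Aggregating (R2): 41.877% + 20.02% + 3.5816% = 65.4786%.

65.4786%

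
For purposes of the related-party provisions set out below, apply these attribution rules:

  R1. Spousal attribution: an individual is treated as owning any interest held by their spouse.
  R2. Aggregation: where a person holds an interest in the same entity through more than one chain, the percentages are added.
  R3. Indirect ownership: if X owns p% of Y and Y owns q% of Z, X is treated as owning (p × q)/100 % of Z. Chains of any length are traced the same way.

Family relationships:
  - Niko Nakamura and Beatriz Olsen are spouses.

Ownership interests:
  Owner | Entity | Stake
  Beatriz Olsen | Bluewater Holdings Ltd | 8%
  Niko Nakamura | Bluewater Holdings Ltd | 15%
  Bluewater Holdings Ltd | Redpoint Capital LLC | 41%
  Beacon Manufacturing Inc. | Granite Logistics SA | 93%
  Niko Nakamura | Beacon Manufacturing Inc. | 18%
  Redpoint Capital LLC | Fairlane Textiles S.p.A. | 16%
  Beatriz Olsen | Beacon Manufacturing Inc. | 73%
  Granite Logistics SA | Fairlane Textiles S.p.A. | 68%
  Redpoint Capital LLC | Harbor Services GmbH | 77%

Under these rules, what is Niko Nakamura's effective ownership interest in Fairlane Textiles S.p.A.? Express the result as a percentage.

59.0572%

By spousal attribution (R1), Niko Nakamura is treated as also owning Beatriz Olsen's interest in Beacon Manufacturing Inc, giving 18% + 73% = 91%.
By spousal attribution (R1), Niko Nakamura is treated as also owning Beatriz Olsen's interest in Bluewater Holdings Ltd, giving 15% + 8% = 23%.
Chain via Beacon Manufacturing Inc. → Granite Logistics SA (R3): 91% × 93% × 68% = 57.5484% of Fairlane Textiles S.p.A.
Chain via Bluewater Holdings Ltd → Redpoint Capital LLC (R3): 23% × 41% × 16% = 1.5088% of Fairlane Textiles S.p.A.
Aggregating (R2): 57.5484% + 1.5088% = 59.0572%.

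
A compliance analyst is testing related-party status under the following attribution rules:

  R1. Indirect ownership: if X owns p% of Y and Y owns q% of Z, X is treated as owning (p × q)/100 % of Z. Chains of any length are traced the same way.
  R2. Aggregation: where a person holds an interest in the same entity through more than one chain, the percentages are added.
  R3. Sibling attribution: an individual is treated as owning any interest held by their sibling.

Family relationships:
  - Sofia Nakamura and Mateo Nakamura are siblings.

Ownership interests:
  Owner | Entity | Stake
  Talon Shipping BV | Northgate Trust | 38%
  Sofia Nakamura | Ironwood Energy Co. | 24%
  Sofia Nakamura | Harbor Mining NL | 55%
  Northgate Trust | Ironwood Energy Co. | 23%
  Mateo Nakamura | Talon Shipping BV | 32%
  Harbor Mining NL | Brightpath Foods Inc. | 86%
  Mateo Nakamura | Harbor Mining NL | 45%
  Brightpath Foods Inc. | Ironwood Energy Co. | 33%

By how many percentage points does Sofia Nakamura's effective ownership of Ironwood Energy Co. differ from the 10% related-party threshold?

By sibling attribution (R3), Sofia Nakamura is treated as also owning Mateo Nakamura's interest in Harbor Mining NL, giving 55% + 45% = 100%.
By sibling attribution (R3), Sofia Nakamura is treated as owning Mateo Nakamura's 32% interest in Talon Shipping BV.
Chain via Harbor Mining NL → Brightpath Foods Inc. (R1): 100% × 86% × 33% = 28.38% of Ironwood Energy Co.
Direct interest in Ironwood Energy Co: 24%.
Chain via Talon Shipping BV → Northgate Trust (R1): 32% × 38% × 23% = 2.7968% of Ironwood Energy Co.
Aggregating (R2): 28.38% + 24% + 2.7968% = 55.1768%.
55.1768% exceeds the 10% threshold by 45.1768 percentage points.

45.1768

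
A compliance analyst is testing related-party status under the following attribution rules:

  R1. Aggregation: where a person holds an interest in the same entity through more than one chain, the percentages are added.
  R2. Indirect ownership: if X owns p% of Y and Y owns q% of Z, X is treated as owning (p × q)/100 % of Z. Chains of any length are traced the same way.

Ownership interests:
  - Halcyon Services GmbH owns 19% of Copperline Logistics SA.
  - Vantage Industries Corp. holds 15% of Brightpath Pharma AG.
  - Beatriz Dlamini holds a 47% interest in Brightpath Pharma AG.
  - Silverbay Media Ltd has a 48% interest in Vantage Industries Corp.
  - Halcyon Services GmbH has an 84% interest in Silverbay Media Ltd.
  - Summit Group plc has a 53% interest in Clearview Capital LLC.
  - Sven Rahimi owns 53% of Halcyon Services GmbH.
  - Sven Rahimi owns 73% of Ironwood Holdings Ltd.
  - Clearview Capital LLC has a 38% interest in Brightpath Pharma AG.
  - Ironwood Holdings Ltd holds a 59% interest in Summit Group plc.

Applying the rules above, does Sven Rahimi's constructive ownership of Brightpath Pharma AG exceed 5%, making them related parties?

Yes

Chain via Halcyon Services GmbH → Silverbay Media Ltd → Vantage Industries Corp. (R2): 53% × 84% × 48% × 15% = 3.20544% of Brightpath Pharma AG.
Chain via Ironwood Holdings Ltd → Summit Group plc → Clearview Capital LLC (R2): 73% × 59% × 53% × 38% = 8.674298% of Brightpath Pharma AG.
Aggregating (R1): 3.20544% + 8.674298% = 11.879738%.
11.879738% exceeds the 5% threshold, so Sven is a related party to Brightpath Pharma AG.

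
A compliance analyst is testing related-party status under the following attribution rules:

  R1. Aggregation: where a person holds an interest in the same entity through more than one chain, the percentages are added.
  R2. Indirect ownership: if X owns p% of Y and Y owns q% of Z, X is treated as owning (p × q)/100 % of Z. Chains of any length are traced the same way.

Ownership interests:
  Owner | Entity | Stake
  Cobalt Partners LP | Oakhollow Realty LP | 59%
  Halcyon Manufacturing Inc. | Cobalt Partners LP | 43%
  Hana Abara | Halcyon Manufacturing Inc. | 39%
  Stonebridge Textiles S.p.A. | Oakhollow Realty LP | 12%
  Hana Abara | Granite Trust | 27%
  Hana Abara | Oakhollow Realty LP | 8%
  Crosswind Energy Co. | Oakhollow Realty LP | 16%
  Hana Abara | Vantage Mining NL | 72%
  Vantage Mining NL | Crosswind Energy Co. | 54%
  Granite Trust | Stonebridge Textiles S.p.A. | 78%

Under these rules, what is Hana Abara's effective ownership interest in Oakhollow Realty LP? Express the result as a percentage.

Chain via Halcyon Manufacturing Inc. → Cobalt Partners LP (R2): 39% × 43% × 59% = 9.8943% of Oakhollow Realty LP.
Chain via Vantage Mining NL → Crosswind Energy Co. (R2): 72% × 54% × 16% = 6.2208% of Oakhollow Realty LP.
Chain via Granite Trust → Stonebridge Textiles S.p.A. (R2): 27% × 78% × 12% = 2.5272% of Oakhollow Realty LP.
Direct interest in Oakhollow Realty LP: 8%.
Aggregating (R1): 9.8943% + 6.2208% + 2.5272% + 8% = 26.6423%.

26.6423%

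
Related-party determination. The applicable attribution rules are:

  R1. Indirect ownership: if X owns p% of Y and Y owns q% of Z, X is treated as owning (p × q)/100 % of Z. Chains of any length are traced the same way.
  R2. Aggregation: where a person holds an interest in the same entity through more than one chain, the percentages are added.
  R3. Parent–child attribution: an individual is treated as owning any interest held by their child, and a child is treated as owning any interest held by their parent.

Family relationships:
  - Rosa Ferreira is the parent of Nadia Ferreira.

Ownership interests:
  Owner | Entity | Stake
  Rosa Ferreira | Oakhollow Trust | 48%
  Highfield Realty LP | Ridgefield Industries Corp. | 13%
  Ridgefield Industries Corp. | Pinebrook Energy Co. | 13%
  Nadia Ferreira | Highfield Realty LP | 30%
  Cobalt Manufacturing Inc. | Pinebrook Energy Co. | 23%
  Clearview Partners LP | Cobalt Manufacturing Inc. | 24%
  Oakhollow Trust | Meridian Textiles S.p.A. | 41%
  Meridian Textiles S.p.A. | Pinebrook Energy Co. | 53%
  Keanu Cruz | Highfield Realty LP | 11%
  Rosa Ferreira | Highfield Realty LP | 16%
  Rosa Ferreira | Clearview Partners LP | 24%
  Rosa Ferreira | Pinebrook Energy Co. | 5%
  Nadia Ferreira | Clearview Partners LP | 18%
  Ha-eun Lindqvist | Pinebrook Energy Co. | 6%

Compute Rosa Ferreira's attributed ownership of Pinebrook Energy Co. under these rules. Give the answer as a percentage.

18.5262%

By parent–child attribution (R3), Rosa Ferreira is treated as also owning Nadia Ferreira's interest in Highfield Realty LP, giving 16% + 30% = 46%.
By parent–child attribution (R3), Rosa Ferreira is treated as also owning Nadia Ferreira's interest in Clearview Partners LP, giving 24% + 18% = 42%.
Chain via Oakhollow Trust → Meridian Textiles S.p.A. (R1): 48% × 41% × 53% = 10.4304% of Pinebrook Energy Co.
Chain via Highfield Realty LP → Ridgefield Industries Corp. (R1): 46% × 13% × 13% = 0.7774% of Pinebrook Energy Co.
Chain via Clearview Partners LP → Cobalt Manufacturing Inc. (R1): 42% × 24% × 23% = 2.3184% of Pinebrook Energy Co.
Direct interest in Pinebrook Energy Co: 5%.
Aggregating (R2): 10.4304% + 0.7774% + 2.3184% + 5% = 18.5262%.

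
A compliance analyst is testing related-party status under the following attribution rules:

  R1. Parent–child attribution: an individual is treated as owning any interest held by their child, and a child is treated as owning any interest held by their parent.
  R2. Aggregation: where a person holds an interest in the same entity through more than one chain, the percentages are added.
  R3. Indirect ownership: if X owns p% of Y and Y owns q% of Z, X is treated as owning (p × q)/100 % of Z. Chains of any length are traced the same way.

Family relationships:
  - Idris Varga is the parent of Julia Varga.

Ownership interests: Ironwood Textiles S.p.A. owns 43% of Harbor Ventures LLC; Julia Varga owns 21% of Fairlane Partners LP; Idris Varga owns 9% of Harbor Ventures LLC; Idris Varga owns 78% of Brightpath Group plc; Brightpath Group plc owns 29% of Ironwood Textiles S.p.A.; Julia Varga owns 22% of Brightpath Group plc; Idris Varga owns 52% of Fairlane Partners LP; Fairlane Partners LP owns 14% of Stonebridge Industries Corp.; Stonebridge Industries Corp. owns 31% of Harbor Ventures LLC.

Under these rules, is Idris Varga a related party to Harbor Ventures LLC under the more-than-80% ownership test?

No

By parent–child attribution (R1), Idris Varga is treated as also owning Julia Varga's interest in Fairlane Partners LP, giving 52% + 21% = 73%.
By parent–child attribution (R1), Idris Varga is treated as also owning Julia Varga's interest in Brightpath Group plc, giving 78% + 22% = 100%.
Chain via Fairlane Partners LP → Stonebridge Industries Corp. (R3): 73% × 14% × 31% = 3.1682% of Harbor Ventures LLC.
Chain via Brightpath Group plc → Ironwood Textiles S.p.A. (R3): 100% × 29% × 43% = 12.47% of Harbor Ventures LLC.
Direct interest in Harbor Ventures LLC: 9%.
Aggregating (R2): 3.1682% + 12.47% + 9% = 24.6382%.
24.6382% does not exceed the 80% threshold, so Idris is not a related party to Harbor Ventures LLC.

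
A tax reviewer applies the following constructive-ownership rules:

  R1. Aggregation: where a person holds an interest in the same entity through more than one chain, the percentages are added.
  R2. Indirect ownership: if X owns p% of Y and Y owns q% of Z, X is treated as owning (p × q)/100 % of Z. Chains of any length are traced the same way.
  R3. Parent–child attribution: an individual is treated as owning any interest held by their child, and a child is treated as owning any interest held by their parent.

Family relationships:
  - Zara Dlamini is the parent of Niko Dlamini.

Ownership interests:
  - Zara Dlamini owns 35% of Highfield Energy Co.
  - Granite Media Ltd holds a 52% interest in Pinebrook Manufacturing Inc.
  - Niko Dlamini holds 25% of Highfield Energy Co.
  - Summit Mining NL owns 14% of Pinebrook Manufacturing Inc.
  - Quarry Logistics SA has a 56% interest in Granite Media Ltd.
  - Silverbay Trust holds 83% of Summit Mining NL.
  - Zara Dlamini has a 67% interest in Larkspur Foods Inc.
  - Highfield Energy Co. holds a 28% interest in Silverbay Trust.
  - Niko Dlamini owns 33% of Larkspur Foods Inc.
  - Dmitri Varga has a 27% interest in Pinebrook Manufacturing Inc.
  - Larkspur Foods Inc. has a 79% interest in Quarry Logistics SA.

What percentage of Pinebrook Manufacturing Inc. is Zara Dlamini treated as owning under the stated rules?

By parent–child attribution (R3), Zara Dlamini is treated as also owning Niko Dlamini's interest in Highfield Energy Co, giving 35% + 25% = 60%.
By parent–child attribution (R3), Zara Dlamini is treated as also owning Niko Dlamini's interest in Larkspur Foods Inc, giving 67% + 33% = 100%.
Chain via Highfield Energy Co. → Silverbay Trust → Summit Mining NL (R2): 60% × 28% × 83% × 14% = 1.95216% of Pinebrook Manufacturing Inc.
Chain via Larkspur Foods Inc. → Quarry Logistics SA → Granite Media Ltd (R2): 100% × 79% × 56% × 52% = 23.0048% of Pinebrook Manufacturing Inc.
Aggregating (R1): 1.95216% + 23.0048% = 24.95696%.

24.95696%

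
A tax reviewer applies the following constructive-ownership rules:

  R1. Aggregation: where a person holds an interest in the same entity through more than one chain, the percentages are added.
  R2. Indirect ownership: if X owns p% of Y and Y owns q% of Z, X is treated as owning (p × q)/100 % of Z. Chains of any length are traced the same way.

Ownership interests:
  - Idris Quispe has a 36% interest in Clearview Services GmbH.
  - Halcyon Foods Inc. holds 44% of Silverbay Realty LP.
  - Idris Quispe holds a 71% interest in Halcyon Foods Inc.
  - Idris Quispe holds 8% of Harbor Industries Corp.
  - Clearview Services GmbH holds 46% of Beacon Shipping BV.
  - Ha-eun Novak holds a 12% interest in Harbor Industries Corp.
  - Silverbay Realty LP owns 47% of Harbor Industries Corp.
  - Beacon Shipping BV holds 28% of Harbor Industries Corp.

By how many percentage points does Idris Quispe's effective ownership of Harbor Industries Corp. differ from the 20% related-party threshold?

7.3196

Chain via Clearview Services GmbH → Beacon Shipping BV (R2): 36% × 46% × 28% = 4.6368% of Harbor Industries Corp.
Chain via Halcyon Foods Inc. → Silverbay Realty LP (R2): 71% × 44% × 47% = 14.6828% of Harbor Industries Corp.
Direct interest in Harbor Industries Corp: 8%.
Aggregating (R1): 4.6368% + 14.6828% + 8% = 27.3196%.
27.3196% exceeds the 20% threshold by 7.3196 percentage points.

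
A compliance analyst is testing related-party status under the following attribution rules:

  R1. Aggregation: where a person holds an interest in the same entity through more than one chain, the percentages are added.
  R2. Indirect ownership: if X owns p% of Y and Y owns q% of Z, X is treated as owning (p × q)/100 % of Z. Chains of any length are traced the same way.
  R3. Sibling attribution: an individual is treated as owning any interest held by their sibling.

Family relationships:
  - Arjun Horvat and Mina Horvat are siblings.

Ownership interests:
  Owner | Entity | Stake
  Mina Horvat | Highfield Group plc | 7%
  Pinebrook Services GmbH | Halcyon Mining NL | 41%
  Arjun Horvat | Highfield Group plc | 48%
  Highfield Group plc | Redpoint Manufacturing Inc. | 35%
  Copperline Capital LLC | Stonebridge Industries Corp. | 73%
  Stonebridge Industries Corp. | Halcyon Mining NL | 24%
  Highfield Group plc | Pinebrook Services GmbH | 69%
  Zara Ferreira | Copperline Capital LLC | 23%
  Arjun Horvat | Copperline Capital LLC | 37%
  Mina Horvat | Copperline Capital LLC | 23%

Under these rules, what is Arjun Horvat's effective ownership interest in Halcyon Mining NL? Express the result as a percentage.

By sibling attribution (R3), Arjun Horvat is treated as also owning Mina Horvat's interest in Copperline Capital LLC, giving 37% + 23% = 60%.
By sibling attribution (R3), Arjun Horvat is treated as also owning Mina Horvat's interest in Highfield Group plc, giving 48% + 7% = 55%.
Chain via Copperline Capital LLC → Stonebridge Industries Corp. (R2): 60% × 73% × 24% = 10.512% of Halcyon Mining NL.
Chain via Highfield Group plc → Pinebrook Services GmbH (R2): 55% × 69% × 41% = 15.5595% of Halcyon Mining NL.
Aggregating (R1): 10.512% + 15.5595% = 26.0715%.

26.0715%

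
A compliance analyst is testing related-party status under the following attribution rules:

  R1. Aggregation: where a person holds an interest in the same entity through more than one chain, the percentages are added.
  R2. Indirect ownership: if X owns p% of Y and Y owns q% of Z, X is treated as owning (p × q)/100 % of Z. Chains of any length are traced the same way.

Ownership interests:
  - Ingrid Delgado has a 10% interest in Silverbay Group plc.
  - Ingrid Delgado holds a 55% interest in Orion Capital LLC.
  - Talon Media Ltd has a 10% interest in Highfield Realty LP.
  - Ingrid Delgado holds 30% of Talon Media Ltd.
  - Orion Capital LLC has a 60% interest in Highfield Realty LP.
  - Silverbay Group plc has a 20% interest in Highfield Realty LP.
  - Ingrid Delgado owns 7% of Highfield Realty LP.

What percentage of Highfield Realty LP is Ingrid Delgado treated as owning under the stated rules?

Chain via Talon Media Ltd (R2): 30% × 10% = 3% of Highfield Realty LP.
Chain via Orion Capital LLC (R2): 55% × 60% = 33% of Highfield Realty LP.
Chain via Silverbay Group plc (R2): 10% × 20% = 2% of Highfield Realty LP.
Direct interest in Highfield Realty LP: 7%.
Aggregating (R1): 3% + 33% + 2% + 7% = 45%.

45%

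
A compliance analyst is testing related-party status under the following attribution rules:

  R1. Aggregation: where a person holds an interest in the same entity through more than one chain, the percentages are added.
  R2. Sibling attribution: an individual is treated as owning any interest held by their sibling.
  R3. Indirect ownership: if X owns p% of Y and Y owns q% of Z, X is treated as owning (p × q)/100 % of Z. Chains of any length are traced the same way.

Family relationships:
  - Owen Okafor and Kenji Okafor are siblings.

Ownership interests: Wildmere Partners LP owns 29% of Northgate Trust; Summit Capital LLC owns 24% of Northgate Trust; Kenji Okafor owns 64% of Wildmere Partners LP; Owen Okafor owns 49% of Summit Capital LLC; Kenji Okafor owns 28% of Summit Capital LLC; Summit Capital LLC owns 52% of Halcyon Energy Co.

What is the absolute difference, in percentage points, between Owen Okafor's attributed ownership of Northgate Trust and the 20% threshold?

By sibling attribution (R2), Owen Okafor is treated as also owning Kenji Okafor's interest in Summit Capital LLC, giving 49% + 28% = 77%.
By sibling attribution (R2), Owen Okafor is treated as owning Kenji Okafor's 64% interest in Wildmere Partners LP.
Chain via Summit Capital LLC (R3): 77% × 24% = 18.48% of Northgate Trust.
Chain via Wildmere Partners LP (R3): 64% × 29% = 18.56% of Northgate Trust.
Aggregating (R1): 18.48% + 18.56% = 37.04%.
37.04% exceeds the 20% threshold by 17.04 percentage points.

17.04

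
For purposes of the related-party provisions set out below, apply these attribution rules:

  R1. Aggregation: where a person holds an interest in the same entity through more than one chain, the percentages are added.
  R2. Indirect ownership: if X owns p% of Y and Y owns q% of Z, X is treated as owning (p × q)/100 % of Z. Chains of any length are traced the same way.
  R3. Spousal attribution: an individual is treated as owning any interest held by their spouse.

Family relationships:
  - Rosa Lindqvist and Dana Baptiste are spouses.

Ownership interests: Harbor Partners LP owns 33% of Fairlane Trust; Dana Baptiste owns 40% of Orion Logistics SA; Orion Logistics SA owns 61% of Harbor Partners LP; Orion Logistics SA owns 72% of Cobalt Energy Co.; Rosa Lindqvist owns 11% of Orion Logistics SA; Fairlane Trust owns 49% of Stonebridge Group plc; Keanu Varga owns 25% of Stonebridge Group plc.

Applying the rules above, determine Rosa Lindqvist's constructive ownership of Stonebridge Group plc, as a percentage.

By spousal attribution (R3), Rosa Lindqvist is treated as also owning Dana Baptiste's interest in Orion Logistics SA, giving 11% + 40% = 51%.
Chain via Orion Logistics SA → Harbor Partners LP → Fairlane Trust (R2): 51% × 61% × 33% × 49% = 5.030487% of Stonebridge Group plc.

5.030487%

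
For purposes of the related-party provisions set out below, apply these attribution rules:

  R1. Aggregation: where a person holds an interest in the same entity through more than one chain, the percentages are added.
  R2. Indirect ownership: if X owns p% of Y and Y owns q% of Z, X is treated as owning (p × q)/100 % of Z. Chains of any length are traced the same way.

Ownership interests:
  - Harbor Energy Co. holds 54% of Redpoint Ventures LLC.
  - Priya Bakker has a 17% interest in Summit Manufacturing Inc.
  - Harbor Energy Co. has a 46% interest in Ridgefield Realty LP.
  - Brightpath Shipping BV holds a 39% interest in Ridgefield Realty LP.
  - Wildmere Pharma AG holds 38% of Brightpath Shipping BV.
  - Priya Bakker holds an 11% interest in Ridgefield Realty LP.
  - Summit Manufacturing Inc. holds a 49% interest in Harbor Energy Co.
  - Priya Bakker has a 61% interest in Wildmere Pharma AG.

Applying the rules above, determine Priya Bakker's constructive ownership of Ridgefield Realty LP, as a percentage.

23.872%

Chain via Wildmere Pharma AG → Brightpath Shipping BV (R2): 61% × 38% × 39% = 9.0402% of Ridgefield Realty LP.
Chain via Summit Manufacturing Inc. → Harbor Energy Co. (R2): 17% × 49% × 46% = 3.8318% of Ridgefield Realty LP.
Direct interest in Ridgefield Realty LP: 11%.
Aggregating (R1): 9.0402% + 3.8318% + 11% = 23.872%.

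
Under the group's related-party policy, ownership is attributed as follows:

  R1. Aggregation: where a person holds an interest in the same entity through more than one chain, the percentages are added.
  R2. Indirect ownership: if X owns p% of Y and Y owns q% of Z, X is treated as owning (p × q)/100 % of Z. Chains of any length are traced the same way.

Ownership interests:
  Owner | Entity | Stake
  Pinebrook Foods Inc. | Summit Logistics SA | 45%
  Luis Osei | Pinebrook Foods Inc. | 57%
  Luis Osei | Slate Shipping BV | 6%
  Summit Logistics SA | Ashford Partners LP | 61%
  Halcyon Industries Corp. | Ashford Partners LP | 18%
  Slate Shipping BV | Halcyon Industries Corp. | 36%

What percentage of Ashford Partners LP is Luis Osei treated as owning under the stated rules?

16.0353%

Chain via Pinebrook Foods Inc. → Summit Logistics SA (R2): 57% × 45% × 61% = 15.6465% of Ashford Partners LP.
Chain via Slate Shipping BV → Halcyon Industries Corp. (R2): 6% × 36% × 18% = 0.3888% of Ashford Partners LP.
Aggregating (R1): 15.6465% + 0.3888% = 16.0353%.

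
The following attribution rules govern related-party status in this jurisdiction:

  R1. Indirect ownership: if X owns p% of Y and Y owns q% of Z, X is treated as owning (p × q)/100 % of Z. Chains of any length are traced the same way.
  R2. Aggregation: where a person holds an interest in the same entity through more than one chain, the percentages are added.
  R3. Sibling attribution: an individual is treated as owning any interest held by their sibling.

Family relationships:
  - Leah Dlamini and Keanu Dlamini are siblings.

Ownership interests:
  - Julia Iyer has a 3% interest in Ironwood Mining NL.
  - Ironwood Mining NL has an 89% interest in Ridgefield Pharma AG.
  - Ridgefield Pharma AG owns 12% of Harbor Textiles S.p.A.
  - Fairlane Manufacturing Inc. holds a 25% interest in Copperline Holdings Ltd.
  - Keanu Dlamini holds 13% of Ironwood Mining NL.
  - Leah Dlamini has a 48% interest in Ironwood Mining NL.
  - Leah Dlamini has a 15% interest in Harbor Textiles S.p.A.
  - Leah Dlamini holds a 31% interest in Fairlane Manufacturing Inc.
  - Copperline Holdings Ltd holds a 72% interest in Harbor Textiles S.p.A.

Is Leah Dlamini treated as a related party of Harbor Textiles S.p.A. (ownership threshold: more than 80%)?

By sibling attribution (R3), Leah Dlamini is treated as also owning Keanu Dlamini's interest in Ironwood Mining NL, giving 48% + 13% = 61%.
Chain via Fairlane Manufacturing Inc. → Copperline Holdings Ltd (R1): 31% × 25% × 72% = 5.58% of Harbor Textiles S.p.A.
Chain via Ironwood Mining NL → Ridgefield Pharma AG (R1): 61% × 89% × 12% = 6.5148% of Harbor Textiles S.p.A.
Direct interest in Harbor Textiles S.p.A: 15%.
Aggregating (R2): 5.58% + 6.5148% + 15% = 27.0948%.
27.0948% does not exceed the 80% threshold, so Leah is not a related party to Harbor Textiles S.p.A.

No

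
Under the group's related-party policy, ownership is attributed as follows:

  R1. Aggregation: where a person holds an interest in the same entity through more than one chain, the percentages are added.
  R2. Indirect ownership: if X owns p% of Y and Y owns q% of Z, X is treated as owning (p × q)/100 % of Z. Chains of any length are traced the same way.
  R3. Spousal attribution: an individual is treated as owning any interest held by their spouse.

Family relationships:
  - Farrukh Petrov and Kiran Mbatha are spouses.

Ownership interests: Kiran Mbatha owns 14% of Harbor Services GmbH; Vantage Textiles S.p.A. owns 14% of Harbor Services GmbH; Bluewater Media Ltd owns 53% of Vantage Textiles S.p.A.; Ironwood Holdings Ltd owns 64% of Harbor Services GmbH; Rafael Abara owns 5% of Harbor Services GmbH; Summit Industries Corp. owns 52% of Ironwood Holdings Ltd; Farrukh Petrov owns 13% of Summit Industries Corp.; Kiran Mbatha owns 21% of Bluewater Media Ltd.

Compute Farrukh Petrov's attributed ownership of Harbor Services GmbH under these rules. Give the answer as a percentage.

By spousal attribution (R3), Farrukh Petrov is treated as owning Kiran Mbatha's 21% interest in Bluewater Media Ltd.
By spousal attribution (R3), Farrukh Petrov is treated as owning Kiran Mbatha's 14% interest in Harbor Services GmbH.
Chain via Summit Industries Corp. → Ironwood Holdings Ltd (R2): 13% × 52% × 64% = 4.3264% of Harbor Services GmbH.
Chain via Bluewater Media Ltd → Vantage Textiles S.p.A. (R2): 21% × 53% × 14% = 1.5582% of Harbor Services GmbH.
Direct interest in Harbor Services GmbH: 14%.
Aggregating (R1): 4.3264% + 1.5582% + 14% = 19.8846%.

19.8846%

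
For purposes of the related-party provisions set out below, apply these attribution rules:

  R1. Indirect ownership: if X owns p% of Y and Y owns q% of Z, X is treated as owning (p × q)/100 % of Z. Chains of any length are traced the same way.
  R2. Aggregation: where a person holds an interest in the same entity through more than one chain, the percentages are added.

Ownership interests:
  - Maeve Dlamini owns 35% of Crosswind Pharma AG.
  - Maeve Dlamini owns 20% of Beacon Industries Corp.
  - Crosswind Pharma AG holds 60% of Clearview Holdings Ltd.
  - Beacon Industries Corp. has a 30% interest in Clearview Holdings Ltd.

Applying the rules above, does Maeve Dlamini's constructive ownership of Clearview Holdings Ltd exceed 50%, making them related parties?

No

Chain via Crosswind Pharma AG (R1): 35% × 60% = 21% of Clearview Holdings Ltd.
Chain via Beacon Industries Corp. (R1): 20% × 30% = 6% of Clearview Holdings Ltd.
Aggregating (R2): 21% + 6% = 27%.
27% does not exceed the 50% threshold, so Maeve is not a related party to Clearview Holdings Ltd.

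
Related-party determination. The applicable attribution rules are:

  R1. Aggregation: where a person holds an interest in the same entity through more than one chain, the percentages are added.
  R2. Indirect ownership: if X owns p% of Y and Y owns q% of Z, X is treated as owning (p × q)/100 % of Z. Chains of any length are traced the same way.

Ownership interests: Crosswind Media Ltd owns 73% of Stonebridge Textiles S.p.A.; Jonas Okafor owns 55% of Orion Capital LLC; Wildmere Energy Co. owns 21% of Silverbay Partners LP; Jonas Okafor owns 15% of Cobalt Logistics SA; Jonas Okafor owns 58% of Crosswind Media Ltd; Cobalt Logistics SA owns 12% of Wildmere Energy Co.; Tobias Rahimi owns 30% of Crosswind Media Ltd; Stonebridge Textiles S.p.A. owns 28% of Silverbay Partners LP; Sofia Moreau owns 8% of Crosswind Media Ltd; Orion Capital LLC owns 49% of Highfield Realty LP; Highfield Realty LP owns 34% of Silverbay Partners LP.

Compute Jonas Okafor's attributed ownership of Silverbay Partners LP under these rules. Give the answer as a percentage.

Chain via Crosswind Media Ltd → Stonebridge Textiles S.p.A. (R2): 58% × 73% × 28% = 11.8552% of Silverbay Partners LP.
Chain via Orion Capital LLC → Highfield Realty LP (R2): 55% × 49% × 34% = 9.163% of Silverbay Partners LP.
Chain via Cobalt Logistics SA → Wildmere Energy Co. (R2): 15% × 12% × 21% = 0.378% of Silverbay Partners LP.
Aggregating (R1): 11.8552% + 9.163% + 0.378% = 21.3962%.

21.3962%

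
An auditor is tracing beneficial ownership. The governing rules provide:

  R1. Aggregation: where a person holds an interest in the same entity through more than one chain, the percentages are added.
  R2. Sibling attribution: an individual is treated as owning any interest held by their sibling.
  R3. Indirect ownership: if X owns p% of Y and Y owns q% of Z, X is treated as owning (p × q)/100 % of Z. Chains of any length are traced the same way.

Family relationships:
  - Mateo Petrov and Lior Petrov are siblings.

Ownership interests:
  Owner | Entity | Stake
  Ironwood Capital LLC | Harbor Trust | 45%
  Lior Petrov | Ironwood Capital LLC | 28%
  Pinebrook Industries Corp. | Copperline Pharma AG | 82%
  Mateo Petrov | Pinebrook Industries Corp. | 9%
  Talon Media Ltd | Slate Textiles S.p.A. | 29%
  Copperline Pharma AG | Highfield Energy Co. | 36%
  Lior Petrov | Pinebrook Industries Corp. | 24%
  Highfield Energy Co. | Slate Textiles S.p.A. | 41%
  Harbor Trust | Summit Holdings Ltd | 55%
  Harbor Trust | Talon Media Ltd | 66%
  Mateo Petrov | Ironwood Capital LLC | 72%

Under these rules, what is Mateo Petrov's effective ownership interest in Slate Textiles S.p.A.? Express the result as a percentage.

12.607056%

By sibling attribution (R2), Mateo Petrov is treated as also owning Lior Petrov's interest in Ironwood Capital LLC, giving 72% + 28% = 100%.
By sibling attribution (R2), Mateo Petrov is treated as also owning Lior Petrov's interest in Pinebrook Industries Corp, giving 9% + 24% = 33%.
Chain via Ironwood Capital LLC → Harbor Trust → Talon Media Ltd (R3): 100% × 45% × 66% × 29% = 8.613% of Slate Textiles S.p.A.
Chain via Pinebrook Industries Corp. → Copperline Pharma AG → Highfield Energy Co. (R3): 33% × 82% × 36% × 41% = 3.994056% of Slate Textiles S.p.A.
Aggregating (R1): 8.613% + 3.994056% = 12.607056%.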